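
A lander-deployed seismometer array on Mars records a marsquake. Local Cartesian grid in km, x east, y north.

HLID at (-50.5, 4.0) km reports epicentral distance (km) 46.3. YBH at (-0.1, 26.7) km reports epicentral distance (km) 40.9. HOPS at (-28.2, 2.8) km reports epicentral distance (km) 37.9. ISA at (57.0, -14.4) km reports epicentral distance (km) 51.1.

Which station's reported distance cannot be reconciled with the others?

Solve using three stations at a time. Using YBH, HOPS, ISA (subtract circle equations pairwise → linear system) gives (x, y) ≈ (5.9, -13.8).
Distances from that point to each station vs reported:
  HLID: calculated 59.1 vs reported 46.3 → residual 12.8 km
  YBH: calculated 40.9 vs reported 40.9 → residual 0.0 km
  HOPS: calculated 37.9 vs reported 37.9 → residual 0.0 km
  ISA: calculated 51.1 vs reported 51.1 → residual 0.0 km
YBH, HOPS, ISA are mutually consistent (residuals ≈ 0); HLID is off by 12.8 km.

HLID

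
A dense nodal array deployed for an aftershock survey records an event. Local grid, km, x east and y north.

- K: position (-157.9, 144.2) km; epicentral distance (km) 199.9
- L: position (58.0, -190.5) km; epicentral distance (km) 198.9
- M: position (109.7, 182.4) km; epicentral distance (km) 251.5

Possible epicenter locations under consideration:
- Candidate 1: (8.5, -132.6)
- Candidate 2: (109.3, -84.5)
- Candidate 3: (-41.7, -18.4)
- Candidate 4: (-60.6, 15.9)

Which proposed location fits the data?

Candidate 3

For each candidate, compare |candidate − station| to the reported distance:
Candidate 1: residuals K 123.1, L 122.7, M 79.4 → max 123.1 km
Candidate 2: residuals K 151.8, L 81.1, M 15.4 → max 151.8 km
Candidate 3: residuals K 0.0, L 0.0, M 0.0 → max 0.0 km
Candidate 4: residuals K 38.9, L 39.1, M 13.3 → max 39.1 km
Only Candidate 3 has all residuals ≈ 0.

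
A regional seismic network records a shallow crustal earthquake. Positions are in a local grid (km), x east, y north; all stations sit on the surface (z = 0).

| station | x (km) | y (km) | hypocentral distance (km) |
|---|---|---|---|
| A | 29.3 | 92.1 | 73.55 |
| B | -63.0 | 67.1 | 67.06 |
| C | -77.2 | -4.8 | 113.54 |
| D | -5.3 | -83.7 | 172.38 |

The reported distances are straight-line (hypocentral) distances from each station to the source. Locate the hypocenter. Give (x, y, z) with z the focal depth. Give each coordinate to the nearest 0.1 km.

x ≈ -21.9 km, y ≈ 80.0 km, depth ≈ 51.4 km

Each station gives a sphere (x−x_i)² + (y−y_i)² + z² = d_i² (stations at z=0).
Subtracting the A sphere from B and C: z² cancels, leaving linear equations in x and y:
-184.6 x − 50.0 y = 43.07
-213.0 x − 193.8 y = -10839.75
Solving: x ≈ -21.903, y ≈ 80.006 km (keep extra digits for the depth step; rounded: -21.9, 80.0).
Then from the A sphere: z² = 73.55² − (x − 29.3)² − (y − 92.1)² with x = -21.903, y = 80.006, so z ≈ 51.396 ≈ 51.4 km.
Check against D (with the unrounded solution): distance 172.39 ≈ 172.38 km. ✓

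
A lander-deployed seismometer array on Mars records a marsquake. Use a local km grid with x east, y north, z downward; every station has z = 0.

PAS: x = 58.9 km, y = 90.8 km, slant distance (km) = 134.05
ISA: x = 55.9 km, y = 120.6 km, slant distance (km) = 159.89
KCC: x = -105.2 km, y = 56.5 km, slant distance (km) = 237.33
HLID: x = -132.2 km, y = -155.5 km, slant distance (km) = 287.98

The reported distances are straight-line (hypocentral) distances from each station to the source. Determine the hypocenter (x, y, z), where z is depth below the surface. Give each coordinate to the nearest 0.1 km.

Each station gives a sphere (x−x_i)² + (y−y_i)² + z² = d_i² (stations at z=0).
Subtracting the PAS sphere from ISA and KCC: z² cancels, leaving linear equations in x and y:
-6.0 x + 59.6 y = -1640.09
-328.2 x − 68.6 y = -35810.69
Solving: x ≈ 112.497, y ≈ -16.193 km (keep extra digits for the depth step; rounded: 112.5, -16.2).
Then from the PAS sphere: z² = 134.05² − (x − 58.9)² − (y − 90.8)² with x = 112.497, y = -16.193, so z ≈ 60.409 ≈ 60.4 km.

x ≈ 112.5 km, y ≈ -16.2 km, depth ≈ 60.4 km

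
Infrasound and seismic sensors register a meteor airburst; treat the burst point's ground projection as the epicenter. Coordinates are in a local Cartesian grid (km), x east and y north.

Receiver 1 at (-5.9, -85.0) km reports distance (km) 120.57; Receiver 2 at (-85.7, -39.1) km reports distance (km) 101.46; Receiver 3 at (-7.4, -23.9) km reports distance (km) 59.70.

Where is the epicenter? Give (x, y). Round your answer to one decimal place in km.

Circle about each station: (x + 5.9)² + (y + 85.0)² = 120.57²; (x + 85.7)² + (y + 39.1)² = 101.46²; (x + 7.4)² + (y + 23.9)² = 59.70².
Subtracting pairs of circle equations eliminates x²+y² and gives linear equations (the radical axes):
-159.6 x + 91.8 y = 5856.48
-3.0 x + 122.2 y = 4339.19
Solving the 2×2 system: x ≈ -16.5, y ≈ 35.1 km.
Check against Receiver 1 (with the unrounded x, y): √((x + 5.9)²+(y + 85.0)²) = 120.57 ≈ 120.57 km. ✓

(-16.5, 35.1)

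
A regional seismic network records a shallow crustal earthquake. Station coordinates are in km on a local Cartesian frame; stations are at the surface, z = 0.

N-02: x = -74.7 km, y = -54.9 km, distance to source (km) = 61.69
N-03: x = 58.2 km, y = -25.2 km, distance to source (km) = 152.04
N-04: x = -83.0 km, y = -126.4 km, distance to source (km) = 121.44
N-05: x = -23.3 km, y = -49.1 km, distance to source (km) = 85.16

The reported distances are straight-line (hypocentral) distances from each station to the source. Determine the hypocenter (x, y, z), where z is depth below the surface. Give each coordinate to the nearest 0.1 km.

Each station gives a sphere (x−x_i)² + (y−y_i)² + z² = d_i² (stations at z=0).
Subtracting the N-02 sphere from N-03 and N-04: z² cancels, leaving linear equations in x and y:
265.8 x + 59.4 y = -23882.33
-16.6 x − 143.0 y = 3329.84
Solving: x ≈ -86.901, y ≈ -13.198 km (keep extra digits for the depth step; rounded: -86.9, -13.2).
Then from the N-02 sphere: z² = 61.69² − (x + 74.7)² − (y + 54.9)² with x = -86.901, y = -13.198, so z ≈ 43.792 ≈ 43.8 km.

(-86.9, -13.2, 43.8)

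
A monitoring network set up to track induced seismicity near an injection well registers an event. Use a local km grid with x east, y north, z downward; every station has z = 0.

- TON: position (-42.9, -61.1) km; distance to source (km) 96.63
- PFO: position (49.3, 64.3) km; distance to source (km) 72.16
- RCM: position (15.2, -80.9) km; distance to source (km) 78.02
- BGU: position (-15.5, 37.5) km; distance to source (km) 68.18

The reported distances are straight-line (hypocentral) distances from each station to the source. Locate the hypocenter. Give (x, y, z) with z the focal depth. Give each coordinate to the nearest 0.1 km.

Each station gives a sphere (x−x_i)² + (y−y_i)² + z² = d_i² (stations at z=0).
Subtracting the TON sphere from PFO and RCM: z² cancels, leaving linear equations in x and y:
184.4 x + 250.8 y = 5121.65
116.2 x − 39.6 y = 4452.47
Solving: x ≈ 36.205, y ≈ -6.198 km (keep extra digits for the depth step; rounded: 36.2, -6.2).
Then from the TON sphere: z² = 96.63² − (x + 42.9)² − (y + 61.1)² with x = 36.205, y = -6.198, so z ≈ 8.095 ≈ 8.1 km.
Check against BGU (with the unrounded solution): distance 68.18 ≈ 68.18 km. ✓

x ≈ 36.2 km, y ≈ -6.2 km, depth ≈ 8.1 km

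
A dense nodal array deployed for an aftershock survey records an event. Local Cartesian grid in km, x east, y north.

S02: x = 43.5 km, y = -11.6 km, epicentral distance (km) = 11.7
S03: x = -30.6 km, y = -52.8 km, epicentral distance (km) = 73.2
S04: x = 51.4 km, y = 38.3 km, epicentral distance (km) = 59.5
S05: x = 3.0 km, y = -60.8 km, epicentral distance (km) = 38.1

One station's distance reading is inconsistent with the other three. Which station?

S05

Solve using three stations at a time. Using S02, S03, S04 (subtract circle equations pairwise → linear system) gives (x, y) ≈ (34.1, -18.6).
Distances from that point to each station vs reported:
  S02: calculated 11.7 vs reported 11.7 → residual 0.0 km
  S03: calculated 73.2 vs reported 73.2 → residual 0.0 km
  S04: calculated 59.5 vs reported 59.5 → residual 0.0 km
  S05: calculated 52.4 vs reported 38.1 → residual 14.3 km
S02, S03, S04 are mutually consistent (residuals ≈ 0); S05 is off by 14.3 km.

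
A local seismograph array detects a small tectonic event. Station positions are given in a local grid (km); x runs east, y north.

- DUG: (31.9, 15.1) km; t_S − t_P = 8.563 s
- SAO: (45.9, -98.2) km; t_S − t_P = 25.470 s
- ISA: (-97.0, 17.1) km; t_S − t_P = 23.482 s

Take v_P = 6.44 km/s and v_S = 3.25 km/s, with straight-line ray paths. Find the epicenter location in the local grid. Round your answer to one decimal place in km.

Distance from S−P lag: d = Δt · v_P v_S / (v_P − v_S) = Δt · (6.44·3.25)/(6.44−3.25) ≈ 6.5611·Δt.
So d_DUG = 56.18, d_SAO = 167.11, d_ISA = 154.07 km.
Circle about each station: (x − 31.9)² + (y − 15.1)² = 56.18²; (x − 45.9)² + (y + 98.2)² = 167.11²; (x + 97.0)² + (y − 17.1)² = 154.07².
Subtracting pairs of circle equations eliminates x²+y² and gives linear equations (the radical axes):
28.0 x − 226.6 y = -14265.13
-257.8 x + 4.0 y = -12125.58
Solving the 2×2 system: x ≈ 48.1, y ≈ 68.9 km.

48.1 km east, 68.9 km north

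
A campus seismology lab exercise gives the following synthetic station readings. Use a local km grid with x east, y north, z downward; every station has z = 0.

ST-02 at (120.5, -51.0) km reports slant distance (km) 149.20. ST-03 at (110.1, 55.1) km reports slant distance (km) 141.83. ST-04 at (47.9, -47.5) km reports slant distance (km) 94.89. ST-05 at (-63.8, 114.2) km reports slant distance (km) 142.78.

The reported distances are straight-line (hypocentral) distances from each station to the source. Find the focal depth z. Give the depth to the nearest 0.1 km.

Each station gives a sphere (x−x_i)² + (y−y_i)² + z² = d_i² (stations at z=0).
Subtracting the ST-02 sphere from ST-03 and ST-04: z² cancels, leaving linear equations in x and y:
-20.8 x + 212.2 y = 181.66
-145.2 x + 7.0 y = 685.94
Solving: x ≈ -4.705, y ≈ 0.395 km (keep extra digits for the depth step; rounded: -4.7, 0.4).
Then from the ST-02 sphere: z² = 149.20² − (x − 120.5)² − (y + 51.0)² with x = -4.705, y = 0.395, so z ≈ 62.793 ≈ 62.8 km.

62.8 km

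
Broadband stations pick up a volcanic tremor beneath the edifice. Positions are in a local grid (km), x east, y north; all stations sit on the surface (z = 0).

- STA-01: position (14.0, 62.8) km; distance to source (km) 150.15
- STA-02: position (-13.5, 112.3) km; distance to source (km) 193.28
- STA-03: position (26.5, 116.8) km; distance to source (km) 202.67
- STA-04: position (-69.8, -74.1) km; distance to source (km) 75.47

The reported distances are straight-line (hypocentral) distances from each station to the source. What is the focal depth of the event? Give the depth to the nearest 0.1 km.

Each station gives a sphere (x−x_i)² + (y−y_i)² + z² = d_i² (stations at z=0).
Subtracting the STA-01 sphere from STA-02 and STA-03: z² cancels, leaving linear equations in x and y:
-55.0 x + 99.0 y = -6158.44
25.0 x + 108.0 y = -8325.46
Solving: x ≈ -18.908, y ≈ -72.711 km (keep extra digits for the depth step; rounded: -18.9, -72.7).
Then from the STA-01 sphere: z² = 150.15² − (x − 14.0)² − (y − 62.8)² with x = -18.908, y = -72.711, so z ≈ 55.667 ≈ 55.7 km.
Check against STA-04 (with the unrounded solution): distance 75.44 ≈ 75.47 km. ✓

z ≈ 55.7 km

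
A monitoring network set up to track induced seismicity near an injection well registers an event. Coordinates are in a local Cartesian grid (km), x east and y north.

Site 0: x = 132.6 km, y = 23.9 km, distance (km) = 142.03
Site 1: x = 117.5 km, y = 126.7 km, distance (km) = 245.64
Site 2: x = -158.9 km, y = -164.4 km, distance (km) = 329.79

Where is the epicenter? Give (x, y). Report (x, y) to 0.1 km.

x ≈ 167.0 km, y ≈ -113.9 km

Circle about each station: (x − 132.6)² + (y − 23.9)² = 142.03²; (x − 117.5)² + (y − 126.7)² = 245.64²; (x + 158.9)² + (y + 164.4)² = 329.79².
Subtracting pairs of circle equations eliminates x²+y² and gives linear equations (the radical axes):
-30.2 x + 205.6 y = -28461.32
-583.0 x − 376.6 y = -54466.32
Solving the 2×2 system: x ≈ 167.0, y ≈ -113.9 km.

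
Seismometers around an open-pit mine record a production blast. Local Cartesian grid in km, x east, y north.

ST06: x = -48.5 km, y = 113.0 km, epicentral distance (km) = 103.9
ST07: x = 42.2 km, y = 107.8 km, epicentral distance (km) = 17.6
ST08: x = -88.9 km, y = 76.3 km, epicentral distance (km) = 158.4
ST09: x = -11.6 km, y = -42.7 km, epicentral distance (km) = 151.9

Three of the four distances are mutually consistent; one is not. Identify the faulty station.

ST08

Solve using three stations at a time. Using ST06, ST07, ST09 (subtract circle equations pairwise → linear system) gives (x, y) ≈ (53.7, 94.4).
Distances from that point to each station vs reported:
  ST06: calculated 103.9 vs reported 103.9 → residual 0.0 km
  ST07: calculated 17.7 vs reported 17.6 → residual 0.1 km
  ST08: calculated 143.8 vs reported 158.4 → residual 14.6 km
  ST09: calculated 151.9 vs reported 151.9 → residual 0.0 km
ST06, ST07, ST09 are mutually consistent (residuals ≈ 0); ST08 is off by 14.6 km.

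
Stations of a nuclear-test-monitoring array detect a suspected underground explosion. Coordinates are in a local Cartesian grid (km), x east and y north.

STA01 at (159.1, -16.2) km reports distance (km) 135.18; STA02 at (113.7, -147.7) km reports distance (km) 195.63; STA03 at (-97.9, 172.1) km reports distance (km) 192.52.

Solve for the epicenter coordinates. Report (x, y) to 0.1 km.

32.1 km east, 30.1 km north

Circle about each station: (x − 159.1)² + (y + 16.2)² = 135.18²; (x − 113.7)² + (y + 147.7)² = 195.63²; (x + 97.9)² + (y − 172.1)² = 192.52².
Subtracting the STA01 equation from the STA02 and STA03 equations removes the quadratic terms:
-90.8 x − 263.0 y = -10829.73
-514.0 x + 376.6 y = -5162.75
Solving the 2×2 system: x ≈ 32.1, y ≈ 30.1 km.
Check against STA01 (with the unrounded x, y): √((x − 159.1)²+(y + 16.2)²) = 135.18 ≈ 135.18 km. ✓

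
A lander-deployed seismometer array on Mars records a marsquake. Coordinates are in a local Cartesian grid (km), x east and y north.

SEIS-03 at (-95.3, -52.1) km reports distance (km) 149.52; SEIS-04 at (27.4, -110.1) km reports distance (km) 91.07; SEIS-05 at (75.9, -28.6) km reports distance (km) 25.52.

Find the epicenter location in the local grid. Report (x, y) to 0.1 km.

x ≈ 51.2 km, y ≈ -22.2 km

Circle about each station: (x + 95.3)² + (y + 52.1)² = 149.52²; (x − 27.4)² + (y + 110.1)² = 91.07²; (x − 75.9)² + (y + 28.6)² = 25.52².
Subtracting the SEIS-03 equation from the SEIS-04 and SEIS-05 equations removes the quadratic terms:
245.4 x − 116.0 y = 15138.76
342.4 x + 47.0 y = 16487.23
Solving the 2×2 system: x ≈ 51.2, y ≈ -22.2 km.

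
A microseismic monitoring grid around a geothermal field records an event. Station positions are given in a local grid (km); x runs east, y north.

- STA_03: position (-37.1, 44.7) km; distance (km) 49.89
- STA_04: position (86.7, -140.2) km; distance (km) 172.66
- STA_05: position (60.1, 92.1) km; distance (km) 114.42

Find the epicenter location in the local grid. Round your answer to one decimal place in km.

(-10.8, 2.3)

Circle about each station: (x + 37.1)² + (y − 44.7)² = 49.89²; (x − 86.7)² + (y + 140.2)² = 172.66²; (x − 60.1)² + (y − 92.1)² = 114.42².
Subtracting pairs of circle equations eliminates x²+y² and gives linear equations (the radical axes):
247.6 x − 369.8 y = -3524.03
194.4 x + 94.8 y = -1883.00
Solving the 2×2 system: x ≈ -10.8, y ≈ 2.3 km.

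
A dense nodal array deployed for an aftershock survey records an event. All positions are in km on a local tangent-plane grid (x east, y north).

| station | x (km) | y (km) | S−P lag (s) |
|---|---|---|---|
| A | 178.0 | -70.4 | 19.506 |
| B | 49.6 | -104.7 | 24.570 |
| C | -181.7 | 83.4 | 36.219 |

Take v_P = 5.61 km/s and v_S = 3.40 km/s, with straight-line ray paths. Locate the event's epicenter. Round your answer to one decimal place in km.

Distance from S−P lag: d = Δt · v_P v_S / (v_P − v_S) = Δt · (5.61·3.40)/(5.61−3.40) ≈ 8.6308·Δt.
So d_A = 168.35, d_B = 212.06, d_C = 312.60 km.
Circle about each station: (x − 178.0)² + (y + 70.4)² = 168.35²; (x − 49.6)² + (y + 104.7)² = 212.06²; (x + 181.7)² + (y − 83.4)² = 312.60².
Subtracting the A equation from the B and C equations removes the quadratic terms:
-256.8 x − 68.6 y = -39845.63
-719.4 x + 307.6 y = -66046.75
Solving the 2×2 system: x ≈ 130.8, y ≈ 91.2 km.

130.8 km east, 91.2 km north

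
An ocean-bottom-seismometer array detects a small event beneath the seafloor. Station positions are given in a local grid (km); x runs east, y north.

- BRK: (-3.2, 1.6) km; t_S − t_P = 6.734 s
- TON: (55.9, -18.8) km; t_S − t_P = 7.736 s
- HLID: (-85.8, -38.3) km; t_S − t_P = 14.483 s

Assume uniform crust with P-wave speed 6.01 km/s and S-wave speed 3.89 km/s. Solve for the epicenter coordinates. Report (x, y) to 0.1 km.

36.6 km east, 64.3 km north

Distance from S−P lag: d = Δt · v_P v_S / (v_P − v_S) = Δt · (6.01·3.89)/(6.01−3.89) ≈ 11.0278·Δt.
So d_BRK = 74.26, d_TON = 85.31, d_HLID = 159.72 km.
Circle about each station: (x + 3.2)² + (y − 1.6)² = 74.26²; (x − 55.9)² + (y + 18.8)² = 85.31²; (x + 85.8)² + (y + 38.3)² = 159.72².
Subtracting the BRK equation from the TON and HLID equations removes the quadratic terms:
118.2 x − 40.8 y = 1702.20
-165.2 x − 79.8 y = -11180.20
Solving the 2×2 system: x ≈ 36.6, y ≈ 64.3 km.
Check against BRK (with the unrounded x, y): √((x + 3.2)²+(y − 1.6)²) = 74.29 ≈ 74.26 km. ✓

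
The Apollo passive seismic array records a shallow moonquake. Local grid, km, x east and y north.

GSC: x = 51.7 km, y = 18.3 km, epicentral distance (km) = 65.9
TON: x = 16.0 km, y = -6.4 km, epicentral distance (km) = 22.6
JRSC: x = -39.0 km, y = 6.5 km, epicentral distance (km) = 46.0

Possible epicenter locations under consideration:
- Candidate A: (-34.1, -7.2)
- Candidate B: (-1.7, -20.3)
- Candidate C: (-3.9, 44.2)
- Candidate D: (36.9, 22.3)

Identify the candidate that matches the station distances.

Candidate B

For each candidate, compare |candidate − station| to the reported distance:
Candidate A: residuals GSC 23.6, TON 27.5, JRSC 31.5 → max 31.5 km
Candidate B: residuals GSC 0.0, TON 0.1, JRSC 0.1 → max 0.1 km
Candidate C: residuals GSC 4.6, TON 31.8, JRSC 5.5 → max 31.8 km
Candidate D: residuals GSC 50.6, TON 12.9, JRSC 31.5 → max 50.6 km
Only Candidate B has all residuals ≈ 0.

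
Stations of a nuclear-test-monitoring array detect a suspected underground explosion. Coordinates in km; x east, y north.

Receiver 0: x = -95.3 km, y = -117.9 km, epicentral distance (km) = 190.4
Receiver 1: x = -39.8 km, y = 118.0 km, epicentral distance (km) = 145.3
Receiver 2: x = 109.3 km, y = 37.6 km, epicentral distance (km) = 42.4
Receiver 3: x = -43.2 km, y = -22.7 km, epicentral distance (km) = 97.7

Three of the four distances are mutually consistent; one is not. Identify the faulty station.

Solve using three stations at a time. Using Receiver 0, Receiver 1, Receiver 3 (subtract circle equations pairwise → linear system) gives (x, y) ≈ (50.7, 4.3).
Distances from that point to each station vs reported:
  Receiver 0: calculated 190.4 vs reported 190.4 → residual 0.0 km
  Receiver 1: calculated 145.3 vs reported 145.3 → residual 0.0 km
  Receiver 2: calculated 67.4 vs reported 42.4 → residual 25.0 km
  Receiver 3: calculated 97.7 vs reported 97.7 → residual 0.0 km
Receiver 0, Receiver 1, Receiver 3 are mutually consistent (residuals ≈ 0); Receiver 2 is off by 25.0 km.

Receiver 2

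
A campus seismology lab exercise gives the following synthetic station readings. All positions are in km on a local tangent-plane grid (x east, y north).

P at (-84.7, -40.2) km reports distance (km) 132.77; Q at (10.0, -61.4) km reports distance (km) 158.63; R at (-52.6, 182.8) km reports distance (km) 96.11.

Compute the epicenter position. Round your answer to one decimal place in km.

x ≈ -46.3 km, y ≈ 86.9 km

Circle about each station: (x + 84.7)² + (y + 40.2)² = 132.77²; (x − 10.0)² + (y + 61.4)² = 158.63²; (x + 52.6)² + (y − 182.8)² = 96.11².
Subtracting the P equation from the Q and R equations removes the quadratic terms:
189.4 x − 42.4 y = -12455.77
64.2 x + 446.0 y = 35783.21
Solving the 2×2 system: x ≈ -46.3, y ≈ 86.9 km.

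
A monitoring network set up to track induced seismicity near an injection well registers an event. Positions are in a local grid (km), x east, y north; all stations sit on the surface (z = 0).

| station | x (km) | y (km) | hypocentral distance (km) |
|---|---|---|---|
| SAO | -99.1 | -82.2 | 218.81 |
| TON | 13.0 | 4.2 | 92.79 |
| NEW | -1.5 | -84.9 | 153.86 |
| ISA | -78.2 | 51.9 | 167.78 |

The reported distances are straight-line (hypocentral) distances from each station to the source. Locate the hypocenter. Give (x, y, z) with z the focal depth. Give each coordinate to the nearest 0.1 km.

Each station gives a sphere (x−x_i)² + (y−y_i)² + z² = d_i² (stations at z=0).
Subtracting the SAO sphere from TON and NEW: z² cancels, leaving linear equations in x and y:
224.2 x + 172.8 y = 22876.82
195.2 x − 5.4 y = 14837.53
Solving: x ≈ 76.914, y ≈ 32.597 km (keep extra digits for the depth step; rounded: 76.9, 32.6).
Then from the SAO sphere: z² = 218.81² − (x + 99.1)² − (y + 82.2)² with x = 76.914, y = 32.597, so z ≈ 60.980 ≈ 61.0 km.

(76.9, 32.6, 61.0)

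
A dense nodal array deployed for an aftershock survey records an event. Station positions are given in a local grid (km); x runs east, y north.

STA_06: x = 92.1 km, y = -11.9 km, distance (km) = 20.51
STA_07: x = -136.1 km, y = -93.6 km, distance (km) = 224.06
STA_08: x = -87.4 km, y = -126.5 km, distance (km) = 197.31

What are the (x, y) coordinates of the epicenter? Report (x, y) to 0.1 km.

x ≈ 71.7 km, y ≈ -9.8 km

Circle about each station: (x − 92.1)² + (y + 11.9)² = 20.51²; (x + 136.1)² + (y + 93.6)² = 224.06²; (x + 87.4)² + (y + 126.5)² = 197.31².
Subtracting the STA_06 equation from the STA_07 and STA_08 equations removes the quadratic terms:
-456.4 x − 163.4 y = -31122.07
-359.0 x − 229.2 y = -23493.59
Solving the 2×2 system: x ≈ 71.7, y ≈ -9.8 km.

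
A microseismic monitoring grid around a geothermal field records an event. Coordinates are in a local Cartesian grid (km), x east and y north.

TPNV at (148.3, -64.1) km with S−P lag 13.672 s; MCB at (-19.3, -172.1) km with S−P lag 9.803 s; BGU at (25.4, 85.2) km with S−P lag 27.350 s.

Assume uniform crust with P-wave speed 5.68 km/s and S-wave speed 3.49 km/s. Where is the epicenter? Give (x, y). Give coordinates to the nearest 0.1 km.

x ≈ 68.4 km, y ≈ -158.6 km

Distance from S−P lag: d = Δt · v_P v_S / (v_P − v_S) = Δt · (5.68·3.49)/(5.68−3.49) ≈ 9.0517·Δt.
So d_TPNV = 123.75, d_MCB = 88.73, d_BGU = 247.56 km.
Circle about each station: (x − 148.3)² + (y + 64.1)² = 123.75²; (x + 19.3)² + (y + 172.1)² = 88.73²; (x − 25.4)² + (y − 85.2)² = 247.56².
Subtracting pairs of circle equations eliminates x²+y² and gives linear equations (the radical axes):
-335.2 x − 216.0 y = 11330.25
-245.8 x + 298.6 y = -64169.39
Solving the 2×2 system: x ≈ 68.4, y ≈ -158.6 km.
Check against TPNV (with the unrounded x, y): √((x − 148.3)²+(y + 64.1)²) = 123.75 ≈ 123.75 km. ✓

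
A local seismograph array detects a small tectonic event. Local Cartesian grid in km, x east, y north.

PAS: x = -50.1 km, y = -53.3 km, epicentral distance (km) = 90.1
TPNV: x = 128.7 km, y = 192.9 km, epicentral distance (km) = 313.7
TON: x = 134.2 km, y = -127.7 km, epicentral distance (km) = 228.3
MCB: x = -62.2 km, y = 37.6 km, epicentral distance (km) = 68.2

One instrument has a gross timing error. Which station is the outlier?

Solve using three stations at a time. Using PAS, TPNV, MCB (subtract circle equations pairwise → linear system) gives (x, y) ≈ (-120.7, 2.6).
Distances from that point to each station vs reported:
  PAS: calculated 90.1 vs reported 90.1 → residual 0.0 km
  TPNV: calculated 313.7 vs reported 313.7 → residual 0.0 km
  TON: calculated 286.3 vs reported 228.3 → residual 58.0 km
  MCB: calculated 68.2 vs reported 68.2 → residual 0.0 km
PAS, TPNV, MCB are mutually consistent (residuals ≈ 0); TON is off by 58.0 km.

TON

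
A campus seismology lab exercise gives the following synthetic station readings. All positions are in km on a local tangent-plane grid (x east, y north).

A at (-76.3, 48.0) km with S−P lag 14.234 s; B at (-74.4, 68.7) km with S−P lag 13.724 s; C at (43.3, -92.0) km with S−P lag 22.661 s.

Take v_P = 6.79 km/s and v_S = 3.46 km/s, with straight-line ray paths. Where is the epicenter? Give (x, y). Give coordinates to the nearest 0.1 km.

Distance from S−P lag: d = Δt · v_P v_S / (v_P − v_S) = Δt · (6.79·3.46)/(6.79−3.46) ≈ 7.0551·Δt.
So d_A = 100.42, d_B = 96.82, d_C = 159.88 km.
Circle about each station: (x + 76.3)² + (y − 48.0)² = 100.42²; (x + 74.4)² + (y − 68.7)² = 96.82²; (x − 43.3)² + (y + 92.0)² = 159.88².
Subtracting pairs of circle equations eliminates x²+y² and gives linear equations (the radical axes):
3.8 x + 41.4 y = 2839.42
239.2 x − 280.0 y = -13264.24
Solving the 2×2 system: x ≈ 22.4, y ≈ 66.5 km.

(22.4, 66.5)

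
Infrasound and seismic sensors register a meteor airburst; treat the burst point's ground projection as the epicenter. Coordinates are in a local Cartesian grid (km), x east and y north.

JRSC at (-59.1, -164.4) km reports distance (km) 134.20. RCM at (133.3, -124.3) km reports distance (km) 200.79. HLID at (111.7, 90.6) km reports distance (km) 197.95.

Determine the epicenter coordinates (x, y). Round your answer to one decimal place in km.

Circle about each station: (x + 59.1)² + (y + 164.4)² = 134.20²; (x − 133.3)² + (y + 124.3)² = 200.79²; (x − 111.7)² + (y − 90.6)² = 197.95².
Subtracting pairs of circle equations eliminates x²+y² and gives linear equations (the radical axes):
384.8 x + 80.2 y = -19607.77
341.6 x + 510.0 y = -31009.48
Solving the 2×2 system: x ≈ -44.5, y ≈ -31.0 km.

-44.5 km east, -31.0 km north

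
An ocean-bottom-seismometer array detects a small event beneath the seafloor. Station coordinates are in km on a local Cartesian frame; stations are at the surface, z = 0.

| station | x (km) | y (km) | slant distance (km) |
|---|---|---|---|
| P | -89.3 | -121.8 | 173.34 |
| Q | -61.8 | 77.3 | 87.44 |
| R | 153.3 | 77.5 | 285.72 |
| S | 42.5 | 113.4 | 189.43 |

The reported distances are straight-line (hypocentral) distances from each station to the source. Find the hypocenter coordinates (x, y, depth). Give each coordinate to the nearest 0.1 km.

x ≈ -126.2 km, y ≈ 41.0 km, depth ≈ 46.7 km

Each station gives a sphere (x−x_i)² + (y−y_i)² + z² = d_i² (stations at z=0).
Subtracting the P sphere from Q and R: z² cancels, leaving linear equations in x and y:
55.0 x + 398.2 y = 9385.80
485.2 x + 398.6 y = -44891.75
Solving: x ≈ -126.206, y ≈ 41.002 km (keep extra digits for the depth step; rounded: -126.2, 41.0).
Then from the P sphere: z² = 173.34² − (x + 89.3)² − (y + 121.8)² with x = -126.206, y = 41.002, so z ≈ 46.693 ≈ 46.7 km.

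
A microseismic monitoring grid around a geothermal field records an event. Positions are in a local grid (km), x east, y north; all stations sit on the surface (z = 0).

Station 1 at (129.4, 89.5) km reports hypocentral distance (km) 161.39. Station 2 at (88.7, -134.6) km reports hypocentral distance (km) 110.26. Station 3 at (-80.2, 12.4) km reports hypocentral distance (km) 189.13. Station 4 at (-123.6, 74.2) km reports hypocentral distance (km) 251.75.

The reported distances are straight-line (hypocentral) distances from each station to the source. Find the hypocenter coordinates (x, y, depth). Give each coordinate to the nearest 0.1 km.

(84.6, -49.1, 69.5)

Each station gives a sphere (x−x_i)² + (y−y_i)² + z² = d_i² (stations at z=0).
Subtracting the Station 1 sphere from Station 2 and Station 3: z² cancels, leaving linear equations in x and y:
-81.4 x − 448.2 y = 15119.70
-419.2 x − 154.2 y = -27892.23
Solving: x ≈ 84.597, y ≈ -49.098 km (keep extra digits for the depth step; rounded: 84.6, -49.1).
Then from the Station 1 sphere: z² = 161.39² − (x − 129.4)² − (y − 89.5)² with x = 84.597, y = -49.098, so z ≈ 69.498 ≈ 69.5 km.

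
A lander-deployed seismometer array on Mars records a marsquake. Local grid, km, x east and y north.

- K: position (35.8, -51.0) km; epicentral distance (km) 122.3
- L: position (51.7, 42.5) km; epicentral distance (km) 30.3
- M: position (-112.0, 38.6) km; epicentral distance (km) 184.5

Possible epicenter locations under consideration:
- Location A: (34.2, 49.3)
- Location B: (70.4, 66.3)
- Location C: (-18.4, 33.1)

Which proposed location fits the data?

For each candidate, compare |candidate − station| to the reported distance:
Location A: residuals K 22.0, L 11.5, M 37.9 → max 37.9 km
Location B: residuals K 0.0, L 0.0, M 0.0 → max 0.0 km
Location C: residuals K 22.2, L 40.4, M 90.7 → max 90.7 km
Only Location B has all residuals ≈ 0.

Location B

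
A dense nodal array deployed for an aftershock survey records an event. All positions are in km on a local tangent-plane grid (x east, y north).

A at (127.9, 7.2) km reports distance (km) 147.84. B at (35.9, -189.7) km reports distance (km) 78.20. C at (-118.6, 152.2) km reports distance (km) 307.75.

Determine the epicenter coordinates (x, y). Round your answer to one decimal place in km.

Circle about each station: (x − 127.9)² + (y − 7.2)² = 147.84²; (x − 35.9)² + (y + 189.7)² = 78.20²; (x + 118.6)² + (y − 152.2)² = 307.75².
Subtracting pairs of circle equations eliminates x²+y² and gives linear equations (the radical axes):
-184.0 x − 393.8 y = 36606.08
-493.0 x + 290.0 y = -52032.85
Solving the 2×2 system: x ≈ 39.9, y ≈ -111.6 km.

(39.9, -111.6)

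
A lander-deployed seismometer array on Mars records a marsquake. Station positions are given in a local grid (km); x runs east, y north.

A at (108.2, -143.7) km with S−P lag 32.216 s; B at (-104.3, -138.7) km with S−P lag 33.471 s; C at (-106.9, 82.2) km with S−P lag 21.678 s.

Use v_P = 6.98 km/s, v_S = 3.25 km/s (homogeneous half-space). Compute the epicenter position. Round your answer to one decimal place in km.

13.1 km east, 27.6 km north

Distance from S−P lag: d = Δt · v_P v_S / (v_P − v_S) = Δt · (6.98·3.25)/(6.98−3.25) ≈ 6.0818·Δt.
So d_A = 195.93, d_B = 203.56, d_C = 131.84 km.
Circle about each station: (x − 108.2)² + (y + 143.7)² = 195.93²; (x + 104.3)² + (y + 138.7)² = 203.56²; (x + 106.9)² + (y − 82.2)² = 131.84².
Subtracting the A equation from the B and C equations removes the quadratic terms:
-425.0 x + 10.0 y = -5288.86
-430.2 x + 451.8 y = 6834.30
Solving the 2×2 system: x ≈ 13.1, y ≈ 27.6 km.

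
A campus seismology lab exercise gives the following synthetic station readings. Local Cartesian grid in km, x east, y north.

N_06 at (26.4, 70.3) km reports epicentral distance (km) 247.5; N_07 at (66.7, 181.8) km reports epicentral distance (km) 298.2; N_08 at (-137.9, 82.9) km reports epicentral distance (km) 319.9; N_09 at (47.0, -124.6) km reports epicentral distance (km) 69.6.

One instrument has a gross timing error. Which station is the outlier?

Solve using three stations at a time. Using N_07, N_08, N_09 (subtract circle equations pairwise → linear system) gives (x, y) ≈ (115.5, -112.4).
Distances from that point to each station vs reported:
  N_06: calculated 203.2 vs reported 247.5 → residual 44.3 km
  N_07: calculated 298.2 vs reported 298.2 → residual 0.0 km
  N_08: calculated 319.9 vs reported 319.9 → residual 0.0 km
  N_09: calculated 69.6 vs reported 69.6 → residual 0.0 km
N_07, N_08, N_09 are mutually consistent (residuals ≈ 0); N_06 is off by 44.3 km.

N_06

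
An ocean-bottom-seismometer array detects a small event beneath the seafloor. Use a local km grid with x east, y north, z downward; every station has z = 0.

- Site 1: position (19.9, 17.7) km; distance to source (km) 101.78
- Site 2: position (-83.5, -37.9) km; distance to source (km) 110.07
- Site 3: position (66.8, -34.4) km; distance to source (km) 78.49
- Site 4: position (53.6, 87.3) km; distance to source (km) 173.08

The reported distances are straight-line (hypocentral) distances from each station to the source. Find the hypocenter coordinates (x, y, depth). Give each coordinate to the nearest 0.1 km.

Each station gives a sphere (x−x_i)² + (y−y_i)² + z² = d_i² (stations at z=0).
Subtracting the Site 1 sphere from Site 2 and Site 3: z² cancels, leaving linear equations in x and y:
-206.8 x − 111.2 y = 5943.12
93.8 x − 104.2 y = 9134.79
Solving: x ≈ 12.399, y ≈ -76.504 km (keep extra digits for the depth step; rounded: 12.4, -76.5).
Then from the Site 1 sphere: z² = 101.78² − (x − 19.9)² − (y − 17.7)² with x = 12.399, y = -76.504, so z ≈ 37.796 ≈ 37.8 km.

(12.4, -76.5, 37.8)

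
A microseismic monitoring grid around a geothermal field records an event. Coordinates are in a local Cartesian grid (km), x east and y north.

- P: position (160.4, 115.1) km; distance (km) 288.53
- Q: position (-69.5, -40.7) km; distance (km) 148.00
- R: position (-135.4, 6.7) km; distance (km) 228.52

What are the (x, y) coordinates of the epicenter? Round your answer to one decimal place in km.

Circle about each station: (x − 160.4)² + (y − 115.1)² = 288.53²; (x + 69.5)² + (y + 40.7)² = 148.00²; (x + 135.4)² + (y − 6.7)² = 228.52².
Subtracting the P equation from the Q and R equations removes the quadratic terms:
-459.8 x − 311.6 y = 28856.13
-591.6 x − 216.8 y = 10430.05
Solving the 2×2 system: x ≈ 35.5, y ≈ -145.0 km.

x ≈ 35.5 km, y ≈ -145.0 km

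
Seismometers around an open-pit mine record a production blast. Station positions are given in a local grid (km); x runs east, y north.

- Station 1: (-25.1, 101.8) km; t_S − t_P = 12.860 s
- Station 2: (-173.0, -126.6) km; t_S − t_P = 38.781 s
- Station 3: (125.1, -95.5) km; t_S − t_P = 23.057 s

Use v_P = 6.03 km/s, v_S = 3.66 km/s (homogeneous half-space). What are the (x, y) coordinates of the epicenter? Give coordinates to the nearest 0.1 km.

Distance from S−P lag: d = Δt · v_P v_S / (v_P − v_S) = Δt · (6.03·3.66)/(6.03−3.66) ≈ 9.3122·Δt.
So d_Station 1 = 119.75, d_Station 2 = 361.13, d_Station 3 = 214.71 km.
Circle about each station: (x + 25.1)² + (y − 101.8)² = 119.75²; (x + 173.0)² + (y + 126.6)² = 361.13²; (x − 125.1)² + (y + 95.5)² = 214.71².
Subtracting the Station 1 equation from the Station 2 and Station 3 equations removes the quadratic terms:
-295.8 x − 456.8 y = -81111.50
300.4 x − 394.6 y = -17983.31
Solving the 2×2 system: x ≈ 93.7, y ≈ 116.9 km.

93.7 km east, 116.9 km north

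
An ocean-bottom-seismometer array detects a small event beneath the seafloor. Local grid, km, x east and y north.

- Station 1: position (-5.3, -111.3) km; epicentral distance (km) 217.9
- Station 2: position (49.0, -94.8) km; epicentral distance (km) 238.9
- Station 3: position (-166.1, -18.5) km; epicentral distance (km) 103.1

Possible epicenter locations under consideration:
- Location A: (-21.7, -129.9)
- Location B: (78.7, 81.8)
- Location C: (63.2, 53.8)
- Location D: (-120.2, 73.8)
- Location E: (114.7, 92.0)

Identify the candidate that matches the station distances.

For each candidate, compare |candidate − station| to the reported distance:
Location A: residuals Station 1 193.1, Station 2 160.0, Station 3 79.3 → max 193.1 km
Location B: residuals Station 1 7.3, Station 2 59.8, Station 3 161.5 → max 161.5 km
Location C: residuals Station 1 39.2, Station 2 89.6, Station 3 137.3 → max 137.3 km
Location D: residuals Station 1 0.0, Station 2 0.0, Station 3 0.0 → max 0.0 km
Location E: residuals Station 1 18.2, Station 2 40.9, Station 3 198.7 → max 198.7 km
Only Location D has all residuals ≈ 0.

Location D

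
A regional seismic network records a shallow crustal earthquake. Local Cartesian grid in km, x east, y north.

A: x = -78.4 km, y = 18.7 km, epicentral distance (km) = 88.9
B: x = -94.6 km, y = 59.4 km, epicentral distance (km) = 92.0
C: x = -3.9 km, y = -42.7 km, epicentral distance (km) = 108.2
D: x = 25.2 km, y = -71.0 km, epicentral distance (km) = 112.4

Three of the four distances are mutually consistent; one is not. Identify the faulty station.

Solve using three stations at a time. Using A, B, C (subtract circle equations pairwise → linear system) gives (x, y) ≈ (-2.8, 65.5).
Distances from that point to each station vs reported:
  A: calculated 88.9 vs reported 88.9 → residual 0.0 km
  B: calculated 92.0 vs reported 92.0 → residual 0.0 km
  C: calculated 108.2 vs reported 108.2 → residual 0.0 km
  D: calculated 139.3 vs reported 112.4 → residual 26.9 km
A, B, C are mutually consistent (residuals ≈ 0); D is off by 26.9 km.

D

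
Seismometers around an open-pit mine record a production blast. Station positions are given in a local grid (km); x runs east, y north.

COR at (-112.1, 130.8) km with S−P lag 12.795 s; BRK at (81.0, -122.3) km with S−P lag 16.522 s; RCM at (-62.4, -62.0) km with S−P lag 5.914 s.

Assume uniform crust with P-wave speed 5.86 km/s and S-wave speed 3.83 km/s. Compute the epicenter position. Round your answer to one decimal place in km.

Distance from S−P lag: d = Δt · v_P v_S / (v_P − v_S) = Δt · (5.86·3.83)/(5.86−3.83) ≈ 11.0561·Δt.
So d_COR = 141.46, d_BRK = 182.67, d_RCM = 65.39 km.
Circle about each station: (x + 112.1)² + (y − 130.8)² = 141.46²; (x − 81.0)² + (y + 122.3)² = 182.67²; (x + 62.4)² + (y + 62.0)² = 65.39².
Subtracting pairs of circle equations eliminates x²+y² and gives linear equations (the radical axes):
386.2 x − 506.2 y = -21514.16
99.4 x − 385.6 y = -6202.21
Solving the 2×2 system: x ≈ -52.3, y ≈ 2.6 km.

-52.3 km east, 2.6 km north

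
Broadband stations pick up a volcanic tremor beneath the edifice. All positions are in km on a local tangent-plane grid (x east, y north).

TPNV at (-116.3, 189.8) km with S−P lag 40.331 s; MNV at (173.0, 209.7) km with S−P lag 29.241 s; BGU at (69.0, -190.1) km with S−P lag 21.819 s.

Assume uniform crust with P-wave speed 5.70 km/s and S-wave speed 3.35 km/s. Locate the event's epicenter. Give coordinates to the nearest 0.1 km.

131.8 km east, -24.3 km north

Distance from S−P lag: d = Δt · v_P v_S / (v_P − v_S) = Δt · (5.70·3.35)/(5.70−3.35) ≈ 8.1255·Δt.
So d_TPNV = 327.71, d_MNV = 237.60, d_BGU = 177.29 km.
Circle about each station: (x + 116.3)² + (y − 189.8)² = 327.71²; (x − 173.0)² + (y − 209.7)² = 237.60²; (x − 69.0)² + (y + 190.1)² = 177.29².
Subtracting the TPNV equation from the MNV and BGU equations removes the quadratic terms:
578.6 x + 39.8 y = 75293.44
370.6 x − 759.8 y = 67311.38
Solving the 2×2 system: x ≈ 131.8, y ≈ -24.3 km.
Check against TPNV (with the unrounded x, y): √((x + 116.3)²+(y − 189.8)²) = 327.71 ≈ 327.71 km. ✓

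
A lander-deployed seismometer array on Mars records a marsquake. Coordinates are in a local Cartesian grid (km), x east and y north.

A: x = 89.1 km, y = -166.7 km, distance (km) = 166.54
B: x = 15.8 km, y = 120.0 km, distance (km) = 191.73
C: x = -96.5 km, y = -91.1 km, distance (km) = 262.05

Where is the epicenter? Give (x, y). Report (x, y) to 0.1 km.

(153.7, -13.2)

Circle about each station: (x − 89.1)² + (y + 166.7)² = 166.54²; (x − 15.8)² + (y − 120.0)² = 191.73²; (x + 96.5)² + (y + 91.1)² = 262.05².
Subtracting the A equation from the B and C equations removes the quadratic terms:
-146.6 x + 573.4 y = -30102.88
-371.2 x + 151.2 y = -59050.87
Solving the 2×2 system: x ≈ 153.7, y ≈ -13.2 km.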